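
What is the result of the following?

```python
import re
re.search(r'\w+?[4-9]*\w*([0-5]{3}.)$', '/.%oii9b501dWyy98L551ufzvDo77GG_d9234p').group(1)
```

'234p'

The match spans [3:38] → 'oii9b501dWyy98L551ufzvDo77GG_d9234p'.
Captured: group 1 = '234p'.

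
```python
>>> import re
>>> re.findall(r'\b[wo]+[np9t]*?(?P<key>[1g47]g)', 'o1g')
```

This matches a word boundary (`\b`, zero-width); then one or more of one of [wo], then zero or more of one of [np9t] (lazy); then one of [1g47], then the literal 'g' (captured as 'key').
Matches: at [0:3] match 'o1g', group 1 = '1g'.
`findall` collects group 1 from the one match (1 total).

['1g']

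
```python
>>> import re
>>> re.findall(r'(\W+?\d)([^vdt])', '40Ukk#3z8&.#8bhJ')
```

The pattern matches one or more of a non-word character (lazy), then a digit (captured); then any character except [vdt] (captured).
With 2 capturing groups, `findall` returns a 2-tuple per match.

[('#3', 'z'), ('&.#8', 'b')]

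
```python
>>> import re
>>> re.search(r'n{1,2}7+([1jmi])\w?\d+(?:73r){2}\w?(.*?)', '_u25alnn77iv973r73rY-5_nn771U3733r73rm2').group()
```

'nn77iv973r73rY'

A `+?`/`*?`/`{m,n}?` starts at its minimum and grows only as far as needed for what follows to match.
The match spans [6:20] → 'nn77iv973r73rY'.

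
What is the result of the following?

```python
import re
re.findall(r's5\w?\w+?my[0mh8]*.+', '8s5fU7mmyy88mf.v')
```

['s5fU7mmyy88mf.v']

This matches the literal 's5', then optionally a word character; then one or more of a word character (lazy), then the literal 'my', then zero or more of one of [0mh8]; then one or more of any character.
Scanning left to right: at [1:16] → 's5fU7mmyy88mf.v'.
No capturing groups, so `findall` returns the 1 full match string.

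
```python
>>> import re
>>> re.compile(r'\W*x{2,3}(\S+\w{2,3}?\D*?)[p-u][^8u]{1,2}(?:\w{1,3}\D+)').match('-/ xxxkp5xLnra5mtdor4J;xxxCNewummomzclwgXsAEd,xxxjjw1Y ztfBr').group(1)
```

Pattern: zero or more of a non-word character, then 2 to 3 of a literal 'x'; then one or more of a non-whitespace character, then 2 to 3 of a word character (lazy), then zero or more of a non-digit (lazy) (captured); then a character in [p-u], then 1 to 2 of any character except [8u]; then 1 to 3 of a word character, then one or more of a non-digit (non-capturing group).
`re.match` won't scan ahead — the pattern has to work from the very first character.
The match spans [0:60] → '-/ xxxkp5xLnra5mtdor4J;xxxCNewummomzclwgXsAEd,xxxjjw1Y ztfBr'.
Captured: group 1 = 'kp5xLnra5mtdor4J;xxxCNewummomzclwgXsAEd,xxxjjw1Y z'.

'kp5xLnra5mtdor4J;xxxCNewummomzclwgXsAEd,xxxjjw1Y z'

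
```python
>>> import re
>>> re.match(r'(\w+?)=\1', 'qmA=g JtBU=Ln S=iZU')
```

`re.match` won't scan ahead — the pattern has to work from the very first character.
Here position 0 doesn't satisfy it, so the call returns None.

None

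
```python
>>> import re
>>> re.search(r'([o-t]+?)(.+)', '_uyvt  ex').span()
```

The match spans [4:9] → 't  ex'.

(4, 9)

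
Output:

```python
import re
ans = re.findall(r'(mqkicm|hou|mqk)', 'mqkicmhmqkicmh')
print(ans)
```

['mqkicm', 'mqkicm']

`|` is ordered: at each position the engine commits to the first alternative that works.
`findall` collects group 1 from each match (2 total).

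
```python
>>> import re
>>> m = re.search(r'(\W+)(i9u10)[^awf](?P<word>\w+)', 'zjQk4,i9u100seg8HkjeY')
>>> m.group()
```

',i9u100seg8HkjeY'

Pattern: one or more of a non-word character (captured); then the literal 'i9', then the literal 'u10' (captured); then any character except [awf]; then one or more of a word character (captured as 'word').
Unlike `match`, `search` isn't anchored — it looks for the pattern anywhere in the string.
The match spans [5:21] → ',i9u100seg8HkjeY'.
Captured: group 1 = ',', group 2 = 'i9u10', group 3 = 'seg8HkjeY'.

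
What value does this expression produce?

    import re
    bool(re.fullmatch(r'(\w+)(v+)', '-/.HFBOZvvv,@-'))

`re.fullmatch` is like wrapping the pattern in `^…$` (in single-line mode).
Here the string isn't matched end-to-end, so the call returns None, and `bool(None)` is False.

False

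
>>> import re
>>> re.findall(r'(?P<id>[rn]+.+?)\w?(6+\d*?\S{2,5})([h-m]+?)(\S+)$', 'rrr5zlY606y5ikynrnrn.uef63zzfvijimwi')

[('rrr5zl', '606y5i', 'k', 'ynrnrn.uef63zzfvijimwi')]

The pattern matches one or more of one of [rn], then one or more of any character (lazy) (captured as 'id'); then optionally a word character; then one or more of the literal '6', then zero or more of a digit (lazy), then 2 to 5 of a non-whitespace character (captured); then one or more of a character in [h-m] (lazy) (captured); then one or more of a non-whitespace character (captured); then anchored at the end.
Lazy quantifiers expand one character at a time until the remainder of the pattern can match.
Matches: at [0:36] match 'rrr5zlY606y5ikynrnrn.uef63zzfvijimwi', groups = ('rrr5zl', '606y5i', 'k', 'ynrnrn.uef63zzfvijimwi').
Multiple groups make `findall` return tuples — one 4-tuple for the one match.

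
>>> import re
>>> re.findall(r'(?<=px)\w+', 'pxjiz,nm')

['jiz']

The `(?=…)`/`(?<=…)` assertion just peeks at neighbouring text; it doesn't advance the match position.
Scanning left to right: at [2:5] → 'jiz'.
`findall` yields the raw match text (1 of them) because the pattern has no groups.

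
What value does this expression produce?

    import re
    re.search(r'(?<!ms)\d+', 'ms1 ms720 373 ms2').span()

(7, 9)

The negative lookahead/lookbehind blocks any match where the forbidden context is present.
`re.search` tries every starting position until one works.
The match spans [7:9] → '20'.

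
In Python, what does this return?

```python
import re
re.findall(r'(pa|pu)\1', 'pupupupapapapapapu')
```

['pu', 'pa', 'pa']

A backreference is literal: `\1` must see the identical characters the first group matched.
Scanning left to right: at [0:4] match 'pupu', group 1 = 'pu'; at [6:10] match 'papa', group 1 = 'pa'; at [10:14] match 'papa', group 1 = 'pa'.
One capturing group, so `findall` returns just the captured substring from each match — 3 in all.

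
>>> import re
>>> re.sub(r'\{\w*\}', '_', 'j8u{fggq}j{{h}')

'j8u_j{_'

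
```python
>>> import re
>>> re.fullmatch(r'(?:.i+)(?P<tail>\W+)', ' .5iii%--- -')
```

None

This matches any character, then one or more of a literal 'i' (non-capturing group); then one or more of a non-word character (captured as 'tail').
`re.fullmatch` is like wrapping the pattern in `^…$` (in single-line mode).
Here the pattern can't cover the whole string, so the call returns None.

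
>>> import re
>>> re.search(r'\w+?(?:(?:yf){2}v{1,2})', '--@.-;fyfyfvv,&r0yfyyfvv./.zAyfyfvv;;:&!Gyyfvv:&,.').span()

The pattern matches one or more of a word character (lazy); then the literal 'yf' repeated 2 times, then 1 to 2 of a literal 'v' (non-capturing group).
`re.search` scans for the first position where the pattern succeeds.
The match spans [6:13] → 'fyfyfvv'.

(6, 13)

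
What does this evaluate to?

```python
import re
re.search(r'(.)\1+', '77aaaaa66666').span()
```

(0, 2)

The backreference `\1` re-matches whatever the first group consumed, character for character.
The match spans [0:2] → '77'.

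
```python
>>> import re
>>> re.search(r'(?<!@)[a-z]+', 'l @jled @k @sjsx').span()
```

The negative lookahead/lookbehind blocks any match where the forbidden context is present.
The match spans [0:1] → 'l'.

(0, 1)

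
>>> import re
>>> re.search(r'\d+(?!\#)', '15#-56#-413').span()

A negative assertion filters positions out without eating any characters.
The match spans [0:1] → '1'.

(0, 1)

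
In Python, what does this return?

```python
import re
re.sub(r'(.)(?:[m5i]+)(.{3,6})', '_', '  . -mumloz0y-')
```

'  . _y-'

The pattern matches any character (captured); then one or more of one of [m5i] (non-capturing group); then 3 to 6 of any character (captured).
`sub` substitutes '_' at each match site.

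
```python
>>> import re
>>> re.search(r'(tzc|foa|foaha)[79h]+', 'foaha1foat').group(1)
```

The match spans [0:4] → 'foah'.
Captured: group 1 = 'foa'.

'foa'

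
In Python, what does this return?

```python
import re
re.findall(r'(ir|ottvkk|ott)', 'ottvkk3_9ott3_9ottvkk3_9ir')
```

Alternation isn't longest-match — the leftmost alternative that fits at this position is chosen.
`findall` collects group 1 from each match (4 total).

['ottvkk', 'ott', 'ottvkk', 'ir']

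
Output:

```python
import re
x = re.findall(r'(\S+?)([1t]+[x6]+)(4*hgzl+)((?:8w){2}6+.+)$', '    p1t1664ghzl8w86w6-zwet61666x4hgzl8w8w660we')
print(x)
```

Pattern: one or more of a non-whitespace character (lazy) (captured); then one or more of one of [1t], then one or more of one of [x6] (captured); then zero or more of the literal '4', then the literal 'hgz', then one or more of the literal 'l' (captured); then the literal '8w' repeated 2 times, then one or more of a literal '6', then one or more of any character (captured); then anchored at the end.
Scanning left to right: at [4:46] match 'p1t1664ghzl8w86w6-zwet61666x4hgzl8w8w660we', groups = ('p1t1664ghzl8w86w6-zwet6', '1666x', '4hgzl', '8w8w660we').
With 4 capturing groups, `findall` returns a 4-tuple per match.

[('p1t1664ghzl8w86w6-zwet6', '1666x', '4hgzl', '8w8w660we')]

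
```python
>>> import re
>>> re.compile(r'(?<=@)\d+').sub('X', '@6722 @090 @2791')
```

The positive lookaround only admits positions where the adjacent text matches; those characters stay outside the span.
Matches: at [1:5] → '6722'; at [7:10] → '090'; at [12:16] → '2791'.
Each match is replaced by 'X'.

'@X @X @X'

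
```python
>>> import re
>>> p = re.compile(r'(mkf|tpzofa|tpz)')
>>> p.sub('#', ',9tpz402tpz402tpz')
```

',9#402#402#'

Matches: at [2:5] → 'tpz'; at [8:11] → 'tpz'; at [14:17] → 'tpz'.
Every occurrence is swapped for '#'.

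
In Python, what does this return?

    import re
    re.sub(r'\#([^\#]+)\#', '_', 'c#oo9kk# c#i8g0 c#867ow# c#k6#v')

'c_ c_867ow_k6#v'

Matches: at [1:8] → '#oo9kk#'; at [10:18] → '#i8g0 c#'; at [23:27] → '# c#'.
Each match is replaced by '_'.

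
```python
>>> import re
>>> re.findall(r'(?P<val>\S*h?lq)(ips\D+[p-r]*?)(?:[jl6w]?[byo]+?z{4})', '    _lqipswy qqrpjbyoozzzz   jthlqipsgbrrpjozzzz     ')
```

[('_lq', 'ipswy qqrpjbyoozzzz   jthlqipsgbrrpj')]

This matches zero or more of a non-whitespace character, then optionally a literal 'h', then the literal 'lq' (captured as 'val'); then the literal 'ips', then one or more of a non-digit, then zero or more of a character in [p-r] (lazy) (captured); then optionally one of [jl6w], then one or more of one of [byo] (lazy), then exactly 4 of the literal 'z' (non-capturing group).
Matches: at [4:48] match '_lqipswy qqrpjbyoozzzz   jthlqipsgbrrpjozzzz', groups = ('_lq', 'ipswy qqrpjbyoozzzz   jthlqipsgbrrpj').
`findall` packs the 2 group values into a tuple for every match.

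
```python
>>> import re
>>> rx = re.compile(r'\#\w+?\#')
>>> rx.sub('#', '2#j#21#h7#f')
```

Matches: at [1:4] → '#j#'; at [6:10] → '#h7#'.
Each match is replaced by '#'.

'2#21#f'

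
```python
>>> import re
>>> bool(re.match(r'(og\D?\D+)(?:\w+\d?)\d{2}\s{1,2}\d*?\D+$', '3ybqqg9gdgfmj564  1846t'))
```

False

The pattern matches the literal 'og', then optionally a non-digit, then one or more of a non-digit (captured); then one or more of a word character, then optionally a digit (non-capturing group); then exactly 2 of a digit, then 1 to 2 of whitespace; then zero or more of a digit (lazy), then one or more of a non-digit; then anchored at the end.
With `match`, the pattern is implicitly anchored at the beginning.
Here the pattern fails at index 0, so the call returns None, and `bool(None)` is False.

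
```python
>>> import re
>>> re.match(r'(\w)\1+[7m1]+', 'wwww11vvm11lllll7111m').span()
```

`\1` has to match the exact text group 1 already captured.
With `match`, the pattern is implicitly anchored at the beginning.
The match spans [0:6] → 'wwww11'.
Captured: group 1 = 'w'.

(0, 6)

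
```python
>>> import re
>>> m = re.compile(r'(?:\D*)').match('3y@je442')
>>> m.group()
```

This matches zero or more of a non-digit (non-capturing group).
`re.match` won't scan ahead — the pattern has to work from the very first character.
The match spans [0:0] → ''.

''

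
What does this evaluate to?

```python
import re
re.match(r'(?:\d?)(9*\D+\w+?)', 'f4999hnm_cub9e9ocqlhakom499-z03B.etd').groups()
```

The match spans [0:2] → 'f4'.
Captured: group 1 = 'f4'.

('f4',)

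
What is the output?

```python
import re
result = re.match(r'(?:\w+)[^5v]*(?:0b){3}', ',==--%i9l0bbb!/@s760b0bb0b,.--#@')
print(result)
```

None

This matches one or more of a word character (non-capturing group); then zero or more of any character except [5v], then the literal '0b' repeated 3 times.
With `match`, the pattern is implicitly anchored at the beginning.
Here the pattern fails at index 0, so the call returns None.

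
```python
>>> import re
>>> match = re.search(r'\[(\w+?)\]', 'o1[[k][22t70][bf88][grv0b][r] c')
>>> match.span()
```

(3, 6)

`re.search` scans for the first position where the pattern succeeds.
The match spans [3:6] → '[k]'.
Captured: group 1 = 'k'.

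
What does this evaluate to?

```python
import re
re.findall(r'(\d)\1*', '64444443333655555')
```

['6', '4', '3', '6', '5']

`\1` is not a pattern — it's the concrete string captured by group 1, re-applied verbatim.
Scanning left to right: at [0:1] match '6', group 1 = '6'; at [1:7] match '444444', group 1 = '4'; at [7:11] match '3333', group 1 = '3'; at [11:12] match '6', group 1 = '6'; at [12:17] match '55555', group 1 = '5'.
Because there's exactly one group, `findall` drops the full match and keeps group 1 from each hit.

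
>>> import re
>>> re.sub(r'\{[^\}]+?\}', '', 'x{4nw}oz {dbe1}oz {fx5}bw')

'xoz oz bw'

`sub` substitutes '' at each match site.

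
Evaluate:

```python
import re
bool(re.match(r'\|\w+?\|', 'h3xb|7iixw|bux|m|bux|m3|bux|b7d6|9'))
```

False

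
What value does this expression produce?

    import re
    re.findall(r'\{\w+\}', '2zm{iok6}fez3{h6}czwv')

['{iok6}', '{h6}']

Scanning left to right: at [3:9] → '{iok6}'; at [13:17] → '{h6}'.
Since nothing is captured, `findall` lists the 2 matched substrings directly.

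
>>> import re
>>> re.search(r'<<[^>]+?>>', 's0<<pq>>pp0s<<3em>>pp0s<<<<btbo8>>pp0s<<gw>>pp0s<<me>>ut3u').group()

The match spans [2:8] → '<<pq>>'.

'<<pq>>'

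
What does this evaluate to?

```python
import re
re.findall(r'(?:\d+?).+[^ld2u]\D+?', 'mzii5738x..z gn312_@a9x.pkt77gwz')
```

['5738x..z gn312_@a9x.pkt77gwz']

This matches one or more of a digit (lazy) (non-capturing group); then one or more of any character, then any character except [ld2u]; then one or more of a non-digit (lazy).
Matches: at [4:32] → '5738x..z gn312_@a9x.pkt77gwz'.
With no groups in the pattern, `findall` gives back each whole match — 1 here.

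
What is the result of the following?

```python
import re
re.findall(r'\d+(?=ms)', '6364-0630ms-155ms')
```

Because the assertion is zero-width, the text it checks is not consumed and won't appear in the result.
`findall` yields the raw match text (2 of them) because the pattern has no groups.

['0630', '155']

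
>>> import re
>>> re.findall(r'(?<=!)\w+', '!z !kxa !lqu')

Lookahead/lookbehind check context without consuming it, so the matched span excludes the asserted characters.
With no groups in the pattern, `findall` gives back each whole match — 3 here.

['z', 'kxa', 'lqu']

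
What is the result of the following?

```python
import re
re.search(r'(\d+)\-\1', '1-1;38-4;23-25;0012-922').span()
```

(0, 3)

A backreference is literal: `\1` must see the identical characters the first group matched.
`search` walks the string left to right and returns the first match it finds.
The match spans [0:3] → '1-1'.
Captured: group 1 = '1'.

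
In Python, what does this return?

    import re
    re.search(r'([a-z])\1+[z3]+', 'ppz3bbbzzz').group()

After group 1 captures some text, `\1` only succeeds where that same text appears again.
`re.search` tries every starting position until one works.
The match spans [0:4] → 'ppz3'.
Captured: group 1 = 'p'.

'ppz3'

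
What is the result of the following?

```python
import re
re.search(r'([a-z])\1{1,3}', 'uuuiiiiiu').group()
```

'uuu'

`\1` is not a pattern — it's the concrete string captured by group 1, re-applied verbatim.
`re.search` tries every starting position until one works.
The match spans [0:3] → 'uuu'.
Captured: group 1 = 'u'.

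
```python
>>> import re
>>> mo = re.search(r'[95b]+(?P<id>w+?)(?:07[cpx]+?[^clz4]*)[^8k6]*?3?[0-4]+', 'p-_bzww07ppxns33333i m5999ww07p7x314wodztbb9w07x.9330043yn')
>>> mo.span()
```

(22, 36)

Pattern: one or more of one of [95b]; then one or more of a literal 'w' (lazy) (captured as 'id'); then the literal '07', then one or more of one of [cpx] (lazy), then zero or more of any character except [clz4] (non-capturing group); then zero or more of any character except [8k6] (lazy), then optionally the literal '3', then one or more of a character in [0-4].
Unlike `match`, `search` isn't anchored — it looks for the pattern anywhere in the string.
The match spans [22:36] → '5999ww07p7x314'.
Captured: group 1 = 'ww'.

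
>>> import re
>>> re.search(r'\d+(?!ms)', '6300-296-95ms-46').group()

The negative lookaround is zero-width — it rules out positions where the adjacent text would match, without consuming anything.
The match spans [0:4] → '6300'.

'6300'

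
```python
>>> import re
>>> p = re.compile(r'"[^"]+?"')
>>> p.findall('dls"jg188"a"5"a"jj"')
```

Walking the string: at [3:10] → '"jg188"'; at [11:14] → '"5"'; at [15:19] → '"jj"'.
`findall` yields the raw match text (3 of them) because the pattern has no groups.

['"jg188"', '"5"', '"jj"']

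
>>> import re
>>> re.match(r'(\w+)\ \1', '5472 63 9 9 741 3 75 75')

The backreference `\1` re-matches whatever the first group consumed, character for character.
`re.match` won't scan ahead — the pattern has to work from the very first character.
Here the string doesn't start with a match, so the call returns None.

None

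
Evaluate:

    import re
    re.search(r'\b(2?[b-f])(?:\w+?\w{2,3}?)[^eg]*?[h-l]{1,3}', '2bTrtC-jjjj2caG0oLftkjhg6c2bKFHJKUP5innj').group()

'2bTrtC-jjj'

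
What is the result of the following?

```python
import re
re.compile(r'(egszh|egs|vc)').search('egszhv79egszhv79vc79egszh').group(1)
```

'egszh'

Alternation tries branches left to right and keeps the first one that lets the overall match succeed at that position.
`re.search` scans for the first position where the pattern succeeds.
The match spans [0:5] → 'egszh'.
Captured: group 1 = 'egszh'.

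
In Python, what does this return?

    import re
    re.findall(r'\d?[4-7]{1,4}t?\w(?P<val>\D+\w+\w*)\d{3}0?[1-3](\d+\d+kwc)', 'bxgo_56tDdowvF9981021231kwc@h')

[('dowvF9981', '31kwc')]

Pattern: optionally a digit, then 1 to 4 of a character in [4-7], then optionally the literal 't'; then a word character; then one or more of a non-digit, then one or more of a word character, then zero or more of a word character (captured as 'val'); then exactly 3 of a digit, then optionally the literal '0', then a character in [1-3]; then one or more of a digit, then one or more of a digit, then the literal 'kwc' (captured).
Matches: at [5:27] match '56tDdowvF9981021231kwc', groups = ('dowvF9981', '31kwc').
Multiple groups make `findall` return tuples — one 2-tuple for the one match.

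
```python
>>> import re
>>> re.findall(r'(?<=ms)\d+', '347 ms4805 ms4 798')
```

The positive lookaround only admits positions where the adjacent text matches; those characters stay outside the span.
Scanning left to right: at [6:10] → '4805'; at [13:14] → '4'.
Since nothing is captured, `findall` lists the 2 matched substrings directly.

['4805', '4']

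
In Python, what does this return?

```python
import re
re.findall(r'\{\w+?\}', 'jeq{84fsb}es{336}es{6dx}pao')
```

Matches: at [3:10] → '{84fsb}'; at [12:17] → '{336}'; at [19:24] → '{6dx}'.
Since nothing is captured, `findall` lists the 3 matched substrings directly.

['{84fsb}', '{336}', '{6dx}']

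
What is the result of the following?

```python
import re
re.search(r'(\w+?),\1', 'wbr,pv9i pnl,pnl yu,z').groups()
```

The match spans [9:16] → 'pnl,pnl'.
Captured: group 1 = 'pnl'.

('pnl',)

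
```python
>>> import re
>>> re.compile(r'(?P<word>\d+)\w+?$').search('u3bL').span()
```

(1, 4)

The match spans [1:4] → '3bL'.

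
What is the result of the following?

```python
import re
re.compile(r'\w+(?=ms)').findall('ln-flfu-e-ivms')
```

The lookaround is zero-width — it requires the adjacent text to match without consuming it, so the asserted text isn't part of the match.
No capturing groups, so `findall` returns the 1 full match string.

['iv']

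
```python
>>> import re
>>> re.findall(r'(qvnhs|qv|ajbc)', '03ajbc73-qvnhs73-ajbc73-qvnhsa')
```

['ajbc', 'qvnhs', 'ajbc', 'qvnhs']

`|` is ordered: at each position the engine commits to the first alternative that works.
Scanning left to right: at [2:6] match 'ajbc', group 1 = 'ajbc'; at [9:14] match 'qvnhs', group 1 = 'qvnhs'; at [17:21] match 'ajbc', group 1 = 'ajbc'; at [24:29] match 'qvnhs', group 1 = 'qvnhs'.
One capturing group, so `findall` returns just the captured substring from each match — 4 in all.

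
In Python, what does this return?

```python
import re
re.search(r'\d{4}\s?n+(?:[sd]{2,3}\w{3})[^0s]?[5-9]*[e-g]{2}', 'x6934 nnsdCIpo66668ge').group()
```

The pattern matches exactly 4 of a digit, then optionally whitespace, then one or more of the literal 'n'; then 2 to 3 of one of [sd], then exactly 3 of a word character (non-capturing group); then optionally any character except [0s], then zero or more of a character in [5-9], then exactly 2 of a character in [e-g].
Unlike `match`, `search` isn't anchored — it looks for the pattern anywhere in the string.
The match spans [1:21] → '6934 nnsdCIpo66668ge'.

'6934 nnsdCIpo66668ge'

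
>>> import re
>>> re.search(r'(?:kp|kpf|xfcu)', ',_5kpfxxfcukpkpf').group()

'kp'

`|` is ordered: at each position the engine commits to the first alternative that works.
`search` walks the string left to right and returns the first match it finds.
The match spans [3:5] → 'kp'.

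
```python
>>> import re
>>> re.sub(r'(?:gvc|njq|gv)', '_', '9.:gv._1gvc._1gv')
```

'9.:_._1_._1_'

Branches in `(...|...)` are attempted left-to-right; the first branch that allows the whole pattern to succeed is taken.
Matches: at [3:5] → 'gv'; at [8:11] → 'gvc'; at [14:16] → 'gv'.
Each match is replaced by '_'.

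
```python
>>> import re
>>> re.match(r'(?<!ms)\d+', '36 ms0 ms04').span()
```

(0, 2)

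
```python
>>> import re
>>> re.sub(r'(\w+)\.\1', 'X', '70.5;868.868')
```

'70.5;X'

A backreference is literal: `\1` must see the identical characters the first group matched.
Matches: at [5:12] → '868.868'.
Every occurrence is swapped for 'X'.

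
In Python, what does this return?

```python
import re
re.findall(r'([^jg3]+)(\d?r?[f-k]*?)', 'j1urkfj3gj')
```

[('1urkf', '')]

Pattern: one or more of any character except [jg3] (captured); then optionally a digit, then optionally a literal 'r', then zero or more of a character in [f-k] (lazy) (captured).
A `+?`/`*?`/`{m,n}?` starts at its minimum and grows only as far as needed for what follows to match.
Scanning left to right: at [1:6] match '1urkf', groups = ('1urkf', '').
Multiple groups make `findall` return tuples — one 2-tuple for the one match.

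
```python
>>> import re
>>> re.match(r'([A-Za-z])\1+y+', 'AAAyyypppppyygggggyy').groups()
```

('A',)

The match spans [0:6] → 'AAAyyy'.
Captured: group 1 = 'A'.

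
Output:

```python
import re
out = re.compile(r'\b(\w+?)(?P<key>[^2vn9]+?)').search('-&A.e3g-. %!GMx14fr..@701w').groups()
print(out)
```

('A', '.')

Pattern: a word boundary (`\b`, zero-width); then one or more of a word character (lazy) (captured); then one or more of any character except [2vn9] (lazy) (captured as 'key').
The `?` after the quantifier makes it lazy — it takes as little as possible before letting the rest of the pattern try.
`re.search` scans for the first position where the pattern succeeds.
The match spans [2:4] → 'A.'.
Captured: group 1 = 'A', group 2 = '.'.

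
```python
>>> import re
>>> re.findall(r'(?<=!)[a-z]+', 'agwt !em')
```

The `(?=…)`/`(?<=…)` assertion just peeks at neighbouring text; it doesn't advance the match position.
With no groups in the pattern, `findall` gives back each whole match — 1 here.

['em']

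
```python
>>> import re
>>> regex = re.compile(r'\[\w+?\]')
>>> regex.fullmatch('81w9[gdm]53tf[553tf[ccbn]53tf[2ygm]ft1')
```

None

For `fullmatch`, every character of the input must be accounted for by the pattern.
Here the pattern can't cover the whole string, so the call returns None.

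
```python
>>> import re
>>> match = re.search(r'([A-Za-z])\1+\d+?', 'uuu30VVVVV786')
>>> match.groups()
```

('u',)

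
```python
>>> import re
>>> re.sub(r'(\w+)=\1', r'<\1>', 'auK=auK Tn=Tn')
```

`\1` is not a pattern — it's the concrete string captured by group 1, re-applied verbatim.
Matches: at [0:7] → 'auK=auK'; at [8:13] → 'Tn=Tn'.
The replacement refers to a captured group, so each match is rewritten using its own captured text.

'<auK> <Tn>'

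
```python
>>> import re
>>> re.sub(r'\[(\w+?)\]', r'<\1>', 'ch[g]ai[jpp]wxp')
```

Matches: at [2:5] → '[g]'; at [7:12] → '[jpp]'.
Each match is replaced using the text its own group 1 captured.

'ch<g>ai<jpp>wxp'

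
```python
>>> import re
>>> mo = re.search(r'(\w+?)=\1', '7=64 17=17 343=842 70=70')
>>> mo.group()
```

After group 1 captures some text, `\1` only succeeds where that same text appears again.
The match spans [5:10] → '17=17'.

'17=17'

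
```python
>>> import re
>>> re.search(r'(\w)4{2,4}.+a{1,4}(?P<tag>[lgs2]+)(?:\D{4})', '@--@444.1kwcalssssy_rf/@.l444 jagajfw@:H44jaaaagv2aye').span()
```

This matches a word character (captured); then 2 to 4 of a literal '4', then one or more of any character, then 1 to 4 of the literal 'a'; then one or more of one of [lgs2] (captured as 'tag'); then exactly 4 of a non-digit (non-capturing group).
Unlike `match`, `search` isn't anchored — it looks for the pattern anywhere in the string.
The match spans [4:37] → '444.1kwcalssssy_rf/@.l444 jagajfw'.
Captured: group 1 = '4', group 2 = 'g'.

(4, 37)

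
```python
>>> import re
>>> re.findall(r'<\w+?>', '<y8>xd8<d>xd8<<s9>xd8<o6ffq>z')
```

['<y8>', '<d>', '<s9>', '<o6ffq>']

Since nothing is captured, `findall` lists the 4 matched substrings directly.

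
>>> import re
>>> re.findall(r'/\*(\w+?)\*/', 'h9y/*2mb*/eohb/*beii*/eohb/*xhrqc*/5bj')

['2mb', 'beii', 'xhrqc']

Matches: at [3:10] match '/*2mb*/', group 1 = '2mb'; at [14:22] match '/*beii*/', group 1 = 'beii'; at [26:35] match '/*xhrqc*/', group 1 = 'xhrqc'.
One capturing group, so `findall` returns just the captured substring from each match — 3 in all.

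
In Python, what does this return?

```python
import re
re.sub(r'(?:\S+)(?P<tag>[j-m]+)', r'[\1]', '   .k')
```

This matches one or more of a non-whitespace character (non-capturing group); then one or more of a character in [j-m] (captured as 'tag').
Matches: at [3:5] → '.k'.
Each match is replaced using the text its own group 1 captured.

'   [k]'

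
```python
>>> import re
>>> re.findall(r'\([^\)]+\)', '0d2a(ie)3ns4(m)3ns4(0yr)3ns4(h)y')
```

`findall` yields the raw match text (4 of them) because the pattern has no groups.

['(ie)', '(m)', '(0yr)', '(h)']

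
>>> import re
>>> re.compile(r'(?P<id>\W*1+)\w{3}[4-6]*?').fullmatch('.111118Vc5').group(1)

The pattern matches zero or more of a non-word character, then one or more of the literal '1' (captured as 'id'); then exactly 3 of a word character, then zero or more of a character in [4-6] (lazy).
`re.fullmatch` is like wrapping the pattern in `^…$` (in single-line mode).
The match spans [0:10] → '.111118Vc5'.
Captured: group 1 = '.11111'.

'.11111'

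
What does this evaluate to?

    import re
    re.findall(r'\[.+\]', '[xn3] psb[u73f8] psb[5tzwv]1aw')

Scanning left to right: at [0:27] → '[xn3] psb[u73f8] psb[5tzwv]'.
No capturing groups, so `findall` returns the 1 full match string.

['[xn3] psb[u73f8] psb[5tzwv]']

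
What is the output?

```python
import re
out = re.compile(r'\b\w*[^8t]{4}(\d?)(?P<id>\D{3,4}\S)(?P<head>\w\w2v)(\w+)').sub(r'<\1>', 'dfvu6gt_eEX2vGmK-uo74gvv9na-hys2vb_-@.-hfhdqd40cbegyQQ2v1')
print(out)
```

Pattern: a word boundary (`\b`, zero-width); then zero or more of a word character, then exactly 4 of any character except [8t]; then optionally a digit (captured); then 3 to 4 of a non-digit, then a non-whitespace character (captured as 'id'); then a word character, then a word character, then the literal '2v' (captured as 'head'); then one or more of a word character (captured).
Each match is replaced using the text its own group 1 captured.

<>-<>-@.-<>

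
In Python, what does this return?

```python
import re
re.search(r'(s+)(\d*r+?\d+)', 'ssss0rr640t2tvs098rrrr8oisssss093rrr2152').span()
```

This matches one or more of a literal 's' (captured); then zero or more of a digit, then one or more of the literal 'r' (lazy), then one or more of a digit (captured).
`re.search` scans for the first position where the pattern succeeds.
The match spans [0:10] → 'ssss0rr640'.
Captured: group 1 = 'ssss', group 2 = '0rr640'.

(0, 10)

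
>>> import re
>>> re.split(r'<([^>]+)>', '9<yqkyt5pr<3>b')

['9', 'yqkyt5pr<3', 'b']

Matches to split on: at [1:13] → '<yqkyt5pr<3>'.
`re.split` interleaves the captured-group text with the surrounding fragments.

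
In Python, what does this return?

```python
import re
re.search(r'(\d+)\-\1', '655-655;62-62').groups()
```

The match spans [0:7] → '655-655'.
Captured: group 1 = '655'.

('655',)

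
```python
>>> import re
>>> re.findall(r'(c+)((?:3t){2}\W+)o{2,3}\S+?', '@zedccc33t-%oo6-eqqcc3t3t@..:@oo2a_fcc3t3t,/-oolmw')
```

Pattern: one or more of a literal 'c' (captured); then the literal '3t' repeated 2 times, then one or more of a non-word character (captured); then 2 to 3 of a literal 'o', then one or more of a non-whitespace character (lazy).
A `+?`/`*?`/`{m,n}?` starts at its minimum and grows only as far as needed for what follows to match.
Scanning left to right: at [19:33] match 'cc3t3t@..:@oo2', groups = ('cc', '3t3t@..:@'); at [36:48] match 'cc3t3t,/-ool', groups = ('cc', '3t3t,/-').
Multiple groups make `findall` return tuples — one 2-tuple for each match.

[('cc', '3t3t@..:@'), ('cc', '3t3t,/-')]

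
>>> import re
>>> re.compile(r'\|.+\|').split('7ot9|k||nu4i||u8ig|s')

Matches to split on: at [4:19] → '|k||nu4i||u8ig|'.
Each match becomes a cut point; 2 segments remain.

['7ot9', 's']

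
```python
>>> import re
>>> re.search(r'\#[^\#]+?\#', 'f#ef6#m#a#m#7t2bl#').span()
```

`search` walks the string left to right and returns the first match it finds.
The match spans [1:6] → '#ef6#'.

(1, 6)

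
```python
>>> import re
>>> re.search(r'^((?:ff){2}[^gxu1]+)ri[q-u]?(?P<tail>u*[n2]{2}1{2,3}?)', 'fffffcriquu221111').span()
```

The pattern matches anchored at the start of the string; then the literal 'ff' repeated 2 times, then one or more of any character except [gxu1] (captured); then the literal 'ri', then optionally a character in [q-u]; then zero or more of the literal 'u', then exactly 2 of one of [n2], then 2 to 3 of a literal '1' (lazy) (captured as 'tail').
A `+?`/`*?`/`{m,n}?` starts at its minimum and grows only as far as needed for what follows to match.
Unlike `match`, `search` isn't anchored — it looks for the pattern anywhere in the string.
The match spans [0:15] → 'fffffcriquu2211'.
Captured: group 1 = 'fffffc', group 2 = 'uu2211'.

(0, 15)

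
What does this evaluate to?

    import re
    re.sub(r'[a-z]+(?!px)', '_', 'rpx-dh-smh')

The negative lookaround is zero-width — it rules out positions where the adjacent text would match, without consuming anything.
Matches: at [0:3] → 'rpx'; at [4:6] → 'dh'; at [7:10] → 'smh'.
`sub` substitutes '_' at each match site.

'_-_-_'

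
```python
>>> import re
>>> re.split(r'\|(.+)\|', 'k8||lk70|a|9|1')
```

['k8', '|lk70|a|9', '1']

Matches to split on: at [2:13] → '||lk70|a|9|'.
`re.split` interleaves the captured-group text with the surrounding fragments.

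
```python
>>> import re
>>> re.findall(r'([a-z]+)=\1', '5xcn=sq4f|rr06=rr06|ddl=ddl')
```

After group 1 captures some text, `\1` only succeeds where that same text appears again.
Scanning left to right: at [20:27] match 'ddl=ddl', group 1 = 'ddl'.
With a single group, `findall` returns only what that group captured — 1 item.

['ddl']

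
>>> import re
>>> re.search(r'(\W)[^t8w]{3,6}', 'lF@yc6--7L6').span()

This matches a non-word character (captured); then 3 to 6 of any character except [t8w].
The match spans [2:9] → '@yc6--7'.

(2, 9)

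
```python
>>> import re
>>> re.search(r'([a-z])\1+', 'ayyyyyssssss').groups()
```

A backreference is literal: `\1` must see the identical characters the first group matched.
`search` walks the string left to right and returns the first match it finds.
The match spans [1:6] → 'yyyyy'.
Captured: group 1 = 'y'.

('y',)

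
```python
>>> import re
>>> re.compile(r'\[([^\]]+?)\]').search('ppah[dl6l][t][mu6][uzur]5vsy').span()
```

(4, 10)

Unlike `match`, `search` isn't anchored — it looks for the pattern anywhere in the string.
The match spans [4:10] → '[dl6l]'.
Captured: group 1 = 'dl6l'.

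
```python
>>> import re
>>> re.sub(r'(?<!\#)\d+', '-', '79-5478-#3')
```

'----#3'

The negative lookaround is zero-width — it rules out positions where the adjacent text would match, without consuming anything.
Matches: at [0:2] → '79'; at [3:7] → '5478'.
`sub` substitutes '-' at each match site.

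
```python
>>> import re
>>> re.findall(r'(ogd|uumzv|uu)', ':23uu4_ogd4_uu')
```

With a single group, `findall` returns only what that group captured — 3 items.

['uu', 'ogd', 'uu']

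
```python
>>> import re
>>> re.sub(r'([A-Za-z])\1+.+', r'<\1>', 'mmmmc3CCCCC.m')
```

'<m>'

The backreference `\1` re-matches whatever the first group consumed, character for character.
Matches: at [0:13] → 'mmmmc3CCCCC.m'.
Each match is replaced using the text its own group 1 captured.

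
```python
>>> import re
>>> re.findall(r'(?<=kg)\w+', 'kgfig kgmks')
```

The `(?=…)`/`(?<=…)` assertion just peeks at neighbouring text; it doesn't advance the match position.
Matches: at [2:5] → 'fig'; at [8:11] → 'mks'.
With no groups in the pattern, `findall` gives back each whole match — 2 here.

['fig', 'mks']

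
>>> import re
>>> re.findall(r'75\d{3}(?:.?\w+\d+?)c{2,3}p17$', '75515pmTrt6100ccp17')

['75515pmTrt6100ccp17']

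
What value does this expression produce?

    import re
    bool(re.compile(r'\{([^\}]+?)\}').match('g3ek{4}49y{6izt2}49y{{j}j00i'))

False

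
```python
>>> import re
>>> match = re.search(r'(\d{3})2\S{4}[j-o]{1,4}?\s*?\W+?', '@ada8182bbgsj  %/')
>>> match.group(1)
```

'818'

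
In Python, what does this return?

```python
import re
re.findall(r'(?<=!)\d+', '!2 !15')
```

['2', '15']

Lookahead/lookbehind check context without consuming it, so the matched span excludes the asserted characters.
Walking the string: at [1:2] → '2'; at [4:6] → '15'.
No capturing groups, so `findall` returns the 2 full match strings.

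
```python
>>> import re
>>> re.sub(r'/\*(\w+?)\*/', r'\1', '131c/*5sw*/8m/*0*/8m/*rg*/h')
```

'131c5sw8m08mrgh'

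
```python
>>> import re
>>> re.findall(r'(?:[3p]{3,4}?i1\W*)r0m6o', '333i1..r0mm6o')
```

[]

Pattern: 3 to 4 of one of [3p] (lazy), then the literal 'i1', then zero or more of a non-word character (non-capturing group); then the literal 'r0m', then the literal '6o'.
Since nothing is captured, `findall` lists the 0 matched substrings directly.
Nothing in the string satisfies the pattern, so the list is empty.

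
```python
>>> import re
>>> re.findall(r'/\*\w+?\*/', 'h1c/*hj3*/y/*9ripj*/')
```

With no groups in the pattern, `findall` gives back each whole match — 2 here.

['/*hj3*/', '/*9ripj*/']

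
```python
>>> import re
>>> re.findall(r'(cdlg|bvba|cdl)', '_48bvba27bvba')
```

Walking the string: at [3:7] match 'bvba', group 1 = 'bvba'; at [9:13] match 'bvba', group 1 = 'bvba'.
With a single group, `findall` returns only what that group captured — 2 items.

['bvba', 'bvba']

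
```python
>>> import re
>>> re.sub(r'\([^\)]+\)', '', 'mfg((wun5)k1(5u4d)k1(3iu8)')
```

'mfgk1k1'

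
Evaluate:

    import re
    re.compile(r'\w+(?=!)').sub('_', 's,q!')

's,_!'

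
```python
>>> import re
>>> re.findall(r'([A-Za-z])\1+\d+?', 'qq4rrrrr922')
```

`\1` is not a pattern — it's the concrete string captured by group 1, re-applied verbatim.
Matches: at [0:3] match 'qq4', group 1 = 'q'; at [3:9] match 'rrrrr9', group 1 = 'r'.
Because there's exactly one group, `findall` drops the full match and keeps group 1 from each hit.

['q', 'r']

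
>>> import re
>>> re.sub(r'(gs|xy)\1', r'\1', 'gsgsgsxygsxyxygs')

The backreference `\1` re-matches whatever the first group consumed, character for character.
Matches: at [0:4] → 'gsgs'; at [10:14] → 'xyxy'.
Each match is replaced using the text its own group 1 captured.

'gsgsxygsxygs'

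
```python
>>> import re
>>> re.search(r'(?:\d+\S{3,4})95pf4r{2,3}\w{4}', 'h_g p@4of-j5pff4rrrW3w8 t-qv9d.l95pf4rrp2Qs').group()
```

'9d.l95pf4rrp2Qs'

The match spans [28:43] → '9d.l95pf4rrp2Qs'.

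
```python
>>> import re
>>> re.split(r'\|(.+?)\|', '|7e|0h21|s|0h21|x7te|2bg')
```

['', '7e', '0h21', 's', '0h21', 'x7te', '2bg']

A non-greedy quantifier consumes as few characters as it can — just enough that the remainder of the pattern still matches from where it stops; whatever follows it matches normally.
Matches to split on: at [0:4] → '|7e|'; at [8:11] → '|s|'; at [15:21] → '|x7te|'.
The group in the pattern means `split` returns the separators' captures alongside the pieces.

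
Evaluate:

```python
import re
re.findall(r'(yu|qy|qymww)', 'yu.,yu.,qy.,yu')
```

Scanning left to right: at [0:2] match 'yu', group 1 = 'yu'; at [4:6] match 'yu', group 1 = 'yu'; at [8:10] match 'qy', group 1 = 'qy'; at [12:14] match 'yu', group 1 = 'yu'.
One capturing group, so `findall` returns just the captured substring from each match — 4 in all.

['yu', 'yu', 'qy', 'yu']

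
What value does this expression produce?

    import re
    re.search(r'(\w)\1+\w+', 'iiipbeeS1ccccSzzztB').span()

(0, 19)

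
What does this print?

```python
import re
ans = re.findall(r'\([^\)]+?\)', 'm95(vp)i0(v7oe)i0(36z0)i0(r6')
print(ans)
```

No capturing groups, so `findall` returns the 3 full match strings.

['(vp)', '(v7oe)', '(36z0)']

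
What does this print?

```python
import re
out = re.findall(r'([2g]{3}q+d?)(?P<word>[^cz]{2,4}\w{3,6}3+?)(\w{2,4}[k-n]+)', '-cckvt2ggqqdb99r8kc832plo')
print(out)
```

With 3 capturing groups, `findall` returns a 3-tuple per match.

[('2ggqqd', 'b99r8kc83', '2pl')]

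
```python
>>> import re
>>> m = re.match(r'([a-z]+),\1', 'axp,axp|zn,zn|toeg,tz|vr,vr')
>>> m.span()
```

After group 1 captures some text, `\1` only succeeds where that same text appears again.
`re.match` only tries the pattern at the start of the string.
The match spans [0:7] → 'axp,axp'.
Captured: group 1 = 'axp'.

(0, 7)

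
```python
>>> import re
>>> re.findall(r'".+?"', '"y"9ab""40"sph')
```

['"y"', '""40"']

Because the quantifier is non-greedy, it stops expanding at the earliest point where the rest of the pattern can succeed.
Scanning left to right: at [0:3] → '"y"'; at [6:11] → '""40"'.
`findall` yields the raw match text (2 of them) because the pattern has no groups.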